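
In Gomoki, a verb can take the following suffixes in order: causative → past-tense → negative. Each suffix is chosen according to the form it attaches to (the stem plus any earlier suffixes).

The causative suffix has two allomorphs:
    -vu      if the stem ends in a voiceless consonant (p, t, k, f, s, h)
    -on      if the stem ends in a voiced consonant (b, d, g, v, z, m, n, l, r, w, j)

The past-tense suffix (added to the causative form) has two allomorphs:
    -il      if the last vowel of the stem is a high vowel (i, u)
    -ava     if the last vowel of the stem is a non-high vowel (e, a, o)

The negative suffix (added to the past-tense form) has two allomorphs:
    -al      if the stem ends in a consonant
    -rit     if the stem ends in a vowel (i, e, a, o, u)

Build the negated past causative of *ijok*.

Since the final consonant of *ijok* is /k/ (voiceless), it takes -vu, giving *ijokvu*.
The causative form *ijokvu*: last vowel = /u/, a high vowel → -il → *ijokvuil*.
The past-tense form *ijokvuil*: final sound = /l/, a consonant → -al → *ijokvuilal*.

ijokvuilal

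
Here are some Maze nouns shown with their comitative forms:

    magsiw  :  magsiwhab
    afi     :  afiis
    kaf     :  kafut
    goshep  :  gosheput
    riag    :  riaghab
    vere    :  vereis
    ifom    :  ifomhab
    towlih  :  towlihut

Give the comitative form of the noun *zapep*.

Looking at the final sound of each stem: -ut when the stem ends in a voiceless consonant (*kaf*, *goshep*, *towlih*); -hab when the stem ends in a voiced consonant (*magsiw*, *riag*, *ifom*); -is when the stem ends in a vowel (*afi*, *vere*).
*zapep* — final sound /p/ (a voiceless consonant) → -ut → *zapeput*.

zapeput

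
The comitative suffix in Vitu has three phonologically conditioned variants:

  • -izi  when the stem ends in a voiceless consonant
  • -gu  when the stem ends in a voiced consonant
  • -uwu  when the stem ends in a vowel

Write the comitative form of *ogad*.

ogadgu

*ogad*: final sound = /d/, a voiced consonant → -gu → *ogadgu*.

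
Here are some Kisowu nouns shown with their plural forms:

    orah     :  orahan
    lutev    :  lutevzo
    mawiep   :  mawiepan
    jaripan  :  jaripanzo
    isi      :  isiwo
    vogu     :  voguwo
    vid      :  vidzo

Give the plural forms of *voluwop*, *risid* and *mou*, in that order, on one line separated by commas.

The suffix is conditioned by the final sound: -an when the stem ends in a voiceless consonant (*orah*, *mawiep*); -zo when the stem ends in a voiced consonant (*lutev*, *jaripan*, *vid*); -wo when the stem ends in a vowel (*isi*, *vogu*).
The final sound of *voluwop* is /p/, which is a voiceless consonant, so the suffix is -an, giving *voluwopan*.
The final sound of *risid* is /d/, which is a voiced consonant, so the suffix is -zo, giving *risidzo*.
*mou*: final sound = /u/, a vowel → -wo → *mouwo*.

voluwopan, risidzo, mouwo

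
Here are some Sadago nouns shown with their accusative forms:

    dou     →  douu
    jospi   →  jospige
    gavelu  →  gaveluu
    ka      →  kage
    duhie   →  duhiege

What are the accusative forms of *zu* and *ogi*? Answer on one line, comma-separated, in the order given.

zuu, ogige

The suffix is conditioned by the last vowel: -u when the last vowel of the stem is a rounded vowel (*dou*, *gavelu*); -ge when the last vowel of the stem is an unrounded vowel (*jospi*, *ka*, *duhie*).
Since the last vowel of *zu* is /u/ (a rounded vowel), it takes -u, giving *zuu*.
*ogi* — last vowel /i/ (an unrounded vowel) → -ge → *ogige*.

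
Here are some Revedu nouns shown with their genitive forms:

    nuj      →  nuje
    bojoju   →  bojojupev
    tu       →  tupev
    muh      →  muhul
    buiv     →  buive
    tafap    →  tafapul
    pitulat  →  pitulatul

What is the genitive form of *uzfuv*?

The suffix is conditioned by the final sound: -ul when the stem ends in a voiceless consonant (*muh*, *tafap*, *pitulat*); -e when the stem ends in a voiced consonant (*nuj*, *buiv*); -pev when the stem ends in a vowel (*bojoju*, *tu*).
Since the final sound of *uzfuv* is /v/ (a voiced consonant), it takes -e, giving *uzfuve*.

uzfuve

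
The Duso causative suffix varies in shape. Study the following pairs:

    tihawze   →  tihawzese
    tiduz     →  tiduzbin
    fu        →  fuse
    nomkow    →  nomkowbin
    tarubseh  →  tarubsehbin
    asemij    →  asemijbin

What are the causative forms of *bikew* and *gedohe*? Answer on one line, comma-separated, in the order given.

The alternation tracks the final sound of the stem — -bin when the stem ends in a consonant (*tiduz*, *nomkow*, *tarubseh*, *asemij*); -se when the stem ends in a vowel (*tihawze*, *fu*).
The final sound of *bikew* is /w/, which is a consonant, so the suffix is -bin, giving *bikewbin*.
Since the final sound of *gedohe* is /e/ (a vowel), it takes -se, giving *gedohese*.

bikewbin, gedohese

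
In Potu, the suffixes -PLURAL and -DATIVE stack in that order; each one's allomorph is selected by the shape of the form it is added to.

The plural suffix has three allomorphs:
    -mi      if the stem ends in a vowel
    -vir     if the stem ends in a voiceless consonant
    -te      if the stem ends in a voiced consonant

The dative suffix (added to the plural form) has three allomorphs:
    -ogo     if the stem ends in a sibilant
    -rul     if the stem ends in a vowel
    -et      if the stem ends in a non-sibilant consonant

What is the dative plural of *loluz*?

loluzterul

*loluz*: final sound = /z/, a voiced consonant → -te → *loluzte*.
The final sound of the plural form *loluzte* is /e/, which is a vowel, so the dative suffix is -rul, giving *loluzterul*.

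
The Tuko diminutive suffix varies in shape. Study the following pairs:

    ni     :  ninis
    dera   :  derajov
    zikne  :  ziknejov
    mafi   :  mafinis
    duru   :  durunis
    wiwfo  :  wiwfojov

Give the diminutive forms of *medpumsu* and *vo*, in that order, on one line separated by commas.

medpumsunis, vojov

The suffix is conditioned by the last vowel: -nis when the last vowel of the stem is a high vowel (*ni*, *mafi*, *duru*); -jov when the last vowel of the stem is a non-high vowel (*dera*, *zikne*, *wiwfo*).
The last vowel of *medpumsu* is /u/, which is a high vowel, so the suffix is -nis, giving *medpumsunis*.
*vo* — last vowel /o/ (a non-high vowel) → -jov → *vojov*.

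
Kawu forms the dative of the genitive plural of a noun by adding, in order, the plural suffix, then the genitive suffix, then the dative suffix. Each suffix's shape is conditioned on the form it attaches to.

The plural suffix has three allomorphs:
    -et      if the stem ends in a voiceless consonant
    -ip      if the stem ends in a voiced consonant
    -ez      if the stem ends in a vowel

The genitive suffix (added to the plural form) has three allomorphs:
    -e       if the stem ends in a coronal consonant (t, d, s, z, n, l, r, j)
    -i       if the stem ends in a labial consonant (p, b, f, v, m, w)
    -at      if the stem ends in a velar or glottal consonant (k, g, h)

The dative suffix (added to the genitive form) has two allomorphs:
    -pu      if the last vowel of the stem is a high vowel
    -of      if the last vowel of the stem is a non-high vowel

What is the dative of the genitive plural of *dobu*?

*dobu* — final sound /u/ (a vowel) → -ez → *dobuez*.
The plural form *dobuez* — final consonant /z/ (coronal) → -e → *dobueze*.
The last vowel of the genitive form *dobueze* is /e/, which is a non-high vowel, so the dative suffix is -of, giving *dobuezeof*.

dobuezeof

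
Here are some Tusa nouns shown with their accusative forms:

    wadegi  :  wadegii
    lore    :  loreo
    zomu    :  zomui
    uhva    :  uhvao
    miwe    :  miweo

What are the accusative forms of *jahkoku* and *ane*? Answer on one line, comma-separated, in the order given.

jahkokui, aneo

The alternation tracks the last vowel of the stem — -i when the last vowel of the stem is a high vowel (*wadegi*, *zomu*); -o when the last vowel of the stem is a non-high vowel (*lore*, *uhva*, *miwe*).
The last vowel of *jahkoku* is /u/, which is a high vowel, so the suffix is -i, giving *jahkokui*.
*ane* — last vowel /e/ (a non-high vowel) → -o → *aneo*.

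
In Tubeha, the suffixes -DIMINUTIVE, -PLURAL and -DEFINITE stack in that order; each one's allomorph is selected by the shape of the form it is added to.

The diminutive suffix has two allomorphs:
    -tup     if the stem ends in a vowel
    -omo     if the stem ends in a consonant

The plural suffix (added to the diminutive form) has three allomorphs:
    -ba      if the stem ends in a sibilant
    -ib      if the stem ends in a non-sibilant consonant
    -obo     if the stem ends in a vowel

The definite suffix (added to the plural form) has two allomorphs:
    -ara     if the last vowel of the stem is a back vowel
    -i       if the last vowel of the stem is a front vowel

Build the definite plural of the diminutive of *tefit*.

Since the final sound of *tefit* is /t/ (a consonant), it takes -omo, giving *tefitomo*.
The final sound of the diminutive form *tefitomo* is /o/, which is a vowel, so the plural suffix is -obo, giving *tefitomoobo*.
The plural form *tefitomoobo*: last vowel = /o/, a back vowel → -ara → *tefitomooboara*.

tefitomooboara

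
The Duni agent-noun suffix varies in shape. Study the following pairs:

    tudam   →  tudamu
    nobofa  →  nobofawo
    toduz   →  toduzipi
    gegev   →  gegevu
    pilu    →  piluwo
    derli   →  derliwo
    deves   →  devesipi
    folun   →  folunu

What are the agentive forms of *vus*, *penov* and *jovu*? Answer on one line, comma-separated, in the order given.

vusipi, penovu, jovuwo

Looking at the final sound of each stem: -ipi when the stem ends in a sibilant (*toduz*, *deves*); -u when the stem ends in a non-sibilant consonant (*tudam*, *gegev*, *folun*); -wo when the stem ends in a vowel (*nobofa*, *pilu*, *derli*).
*vus* — final sound /s/ (a sibilant) → -ipi → *vusipi*.
Since the final sound of *penov* is /v/ (a non-sibilant consonant), it takes -u, giving *penovu*.
*jovu* — final sound /u/ (a vowel) → -wo → *jovuwo*.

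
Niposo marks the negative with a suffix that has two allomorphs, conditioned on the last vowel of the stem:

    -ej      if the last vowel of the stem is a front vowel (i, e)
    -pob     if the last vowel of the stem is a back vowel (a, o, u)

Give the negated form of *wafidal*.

wafidalpob

*wafidal* — last vowel /a/ (a back vowel) → -pob → *wafidalpob*.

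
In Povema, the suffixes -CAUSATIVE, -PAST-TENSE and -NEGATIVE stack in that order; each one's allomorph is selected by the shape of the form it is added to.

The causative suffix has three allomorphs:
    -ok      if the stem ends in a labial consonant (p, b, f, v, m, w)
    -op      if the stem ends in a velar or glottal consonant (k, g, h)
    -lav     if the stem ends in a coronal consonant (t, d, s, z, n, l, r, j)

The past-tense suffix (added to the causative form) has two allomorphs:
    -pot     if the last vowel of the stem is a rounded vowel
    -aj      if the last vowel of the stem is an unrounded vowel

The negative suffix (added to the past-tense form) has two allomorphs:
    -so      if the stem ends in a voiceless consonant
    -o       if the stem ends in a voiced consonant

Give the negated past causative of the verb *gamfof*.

*gamfof* — final consonant /f/ (labial) → -ok → *gamfofok*.
Since the last vowel of the causative form *gamfofok* is /o/ (a rounded vowel), it takes -pot, giving *gamfofokpot*.
The past-tense form *gamfofokpot*: final consonant = /t/, voiceless → -so → *gamfofokpotso*.

gamfofokpotso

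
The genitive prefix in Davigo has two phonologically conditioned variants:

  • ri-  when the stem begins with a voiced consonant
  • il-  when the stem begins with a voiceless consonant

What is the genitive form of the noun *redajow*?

*redajow* — first consonant /r/ (voiced) → ri- → *riredajow*.

riredajow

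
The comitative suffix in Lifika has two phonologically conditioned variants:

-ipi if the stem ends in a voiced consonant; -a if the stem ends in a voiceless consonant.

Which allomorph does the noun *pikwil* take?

*pikwil*: final consonant = /l/, voiced → -ipi.

-ipi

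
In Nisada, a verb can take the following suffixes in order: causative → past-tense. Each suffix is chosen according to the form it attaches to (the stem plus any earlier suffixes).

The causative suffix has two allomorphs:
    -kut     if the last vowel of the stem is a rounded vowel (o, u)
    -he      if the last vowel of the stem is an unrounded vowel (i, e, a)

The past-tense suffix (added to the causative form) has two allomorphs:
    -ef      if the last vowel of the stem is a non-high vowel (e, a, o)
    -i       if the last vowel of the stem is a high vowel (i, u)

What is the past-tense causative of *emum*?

emumkuti

*emum* — last vowel /u/ (a rounded vowel) → -kut → *emumkut*.
Since the last vowel of the causative form *emumkut* is /u/ (a high vowel), it takes -i, giving *emumkuti*.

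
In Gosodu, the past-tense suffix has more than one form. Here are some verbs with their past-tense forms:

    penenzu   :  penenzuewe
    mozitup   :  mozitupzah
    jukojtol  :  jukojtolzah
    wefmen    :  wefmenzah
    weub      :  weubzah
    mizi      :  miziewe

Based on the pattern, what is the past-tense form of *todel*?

The suffix is conditioned by the final sound: -zah when the stem ends in a consonant (*mozitup*, *jukojtol*, *wefmen*, *weub*); -ewe when the stem ends in a vowel (*penenzu*, *mizi*).
*todel*: final sound = /l/, a consonant → -zah → *todelzah*.

todelzah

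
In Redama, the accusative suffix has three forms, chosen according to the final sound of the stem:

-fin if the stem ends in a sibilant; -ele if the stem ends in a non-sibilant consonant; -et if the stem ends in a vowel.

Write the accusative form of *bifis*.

bifisfin

Since the final sound of *bifis* is /s/ (a sibilant), it takes -fin, giving *bifisfin*.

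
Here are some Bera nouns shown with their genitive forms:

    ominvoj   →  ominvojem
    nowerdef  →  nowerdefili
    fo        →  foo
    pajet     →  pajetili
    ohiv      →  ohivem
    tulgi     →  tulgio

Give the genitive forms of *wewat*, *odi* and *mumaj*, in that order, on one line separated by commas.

wewatili, odio, mumajem

The pattern is voicing of the final sound: -ili when the stem ends in a voiceless consonant (*nowerdef*, *pajet*); -em when the stem ends in a voiced consonant (*ominvoj*, *ohiv*); -o when the stem ends in a vowel (*fo*, *tulgi*).
Since the final sound of *wewat* is /t/ (a voiceless consonant), it takes -ili, giving *wewatili*.
Since the final sound of *odi* is /i/ (a vowel), it takes -o, giving *odio*.
*mumaj*: final sound = /j/, a voiced consonant → -em → *mumajem*.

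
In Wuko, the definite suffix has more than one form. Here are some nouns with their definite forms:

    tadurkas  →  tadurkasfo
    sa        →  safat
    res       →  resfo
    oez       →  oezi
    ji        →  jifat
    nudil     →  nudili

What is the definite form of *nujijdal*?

The pattern is voicing of the final sound: -fo when the stem ends in a voiceless consonant (*tadurkas*, *res*); -i when the stem ends in a voiced consonant (*oez*, *nudil*); -fat when the stem ends in a vowel (*sa*, *ji*).
*nujijdal* — final sound /l/ (a voiced consonant) → -i → *nujijdali*.

nujijdali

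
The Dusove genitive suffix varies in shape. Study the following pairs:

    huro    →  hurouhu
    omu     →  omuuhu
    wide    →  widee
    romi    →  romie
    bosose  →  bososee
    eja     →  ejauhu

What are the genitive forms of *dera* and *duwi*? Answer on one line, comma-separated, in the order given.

Looking at the last vowel of each stem: -e when the last vowel of the stem is a front vowel (*wide*, *romi*, *bosose*); -uhu when the last vowel of the stem is a back vowel (*huro*, *omu*, *eja*).
*dera*: last vowel = /a/, a back vowel → -uhu → *derauhu*.
The last vowel of *duwi* is /i/, which is a front vowel, so the suffix is -e, giving *duwie*.

derauhu, duwie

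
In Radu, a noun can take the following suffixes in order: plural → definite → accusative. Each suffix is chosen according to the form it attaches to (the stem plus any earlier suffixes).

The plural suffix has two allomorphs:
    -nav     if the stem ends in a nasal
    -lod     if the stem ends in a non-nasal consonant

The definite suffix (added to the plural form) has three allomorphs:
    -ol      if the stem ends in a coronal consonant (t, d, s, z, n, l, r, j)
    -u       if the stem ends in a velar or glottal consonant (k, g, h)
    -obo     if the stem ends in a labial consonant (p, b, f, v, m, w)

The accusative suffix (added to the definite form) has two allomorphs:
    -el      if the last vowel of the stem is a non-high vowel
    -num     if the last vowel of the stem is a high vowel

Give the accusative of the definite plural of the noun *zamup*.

*zamup* — final consonant /p/ (non-nasal) → -lod → *zamuplod*.
The plural form *zamuplod* — final consonant /d/ (coronal) → -ol → *zamuplodol*.
The last vowel of the definite form *zamuplodol* is /o/, which is a non-high vowel, so the accusative suffix is -el, giving *zamuplodolel*.

zamuplodolel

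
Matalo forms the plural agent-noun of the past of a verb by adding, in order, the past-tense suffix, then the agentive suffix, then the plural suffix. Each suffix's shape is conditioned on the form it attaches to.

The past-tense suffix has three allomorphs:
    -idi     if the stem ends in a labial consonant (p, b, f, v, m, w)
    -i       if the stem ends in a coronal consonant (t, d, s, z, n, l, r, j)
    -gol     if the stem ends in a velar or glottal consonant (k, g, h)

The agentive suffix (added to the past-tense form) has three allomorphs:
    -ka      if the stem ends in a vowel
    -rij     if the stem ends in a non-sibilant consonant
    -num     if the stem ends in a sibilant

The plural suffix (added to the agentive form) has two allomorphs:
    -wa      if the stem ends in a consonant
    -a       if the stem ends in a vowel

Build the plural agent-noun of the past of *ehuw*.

*ehuw*: final consonant = /w/, labial → -idi → *ehuwidi*.
The final sound of the past-tense form *ehuwidi* is /i/, which is a vowel, so the agentive suffix is -ka, giving *ehuwidika*.
Since the final sound of the agentive form *ehuwidika* is /a/ (a vowel), it takes -a, giving *ehuwidikaa*.

ehuwidikaa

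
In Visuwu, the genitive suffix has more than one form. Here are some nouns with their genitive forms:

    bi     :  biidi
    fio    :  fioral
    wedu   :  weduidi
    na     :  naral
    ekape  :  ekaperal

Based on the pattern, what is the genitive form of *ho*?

horal

The alternation tracks the last vowel of the stem — -idi when the last vowel of the stem is a high vowel (*bi*, *wedu*); -ral when the last vowel of the stem is a non-high vowel (*fio*, *na*, *ekape*).
*ho* — last vowel /o/ (a non-high vowel) → -ral → *horal*.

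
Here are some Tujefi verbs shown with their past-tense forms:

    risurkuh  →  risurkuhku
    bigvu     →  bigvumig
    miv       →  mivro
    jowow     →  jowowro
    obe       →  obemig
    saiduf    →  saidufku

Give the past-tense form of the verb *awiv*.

awivro

The pattern is voicing of the final sound: -ku when the stem ends in a voiceless consonant (*risurkuh*, *saiduf*); -ro when the stem ends in a voiced consonant (*miv*, *jowow*); -mig when the stem ends in a vowel (*bigvu*, *obe*).
The final sound of *awiv* is /v/, which is a voiced consonant, so the suffix is -ro, giving *awivro*.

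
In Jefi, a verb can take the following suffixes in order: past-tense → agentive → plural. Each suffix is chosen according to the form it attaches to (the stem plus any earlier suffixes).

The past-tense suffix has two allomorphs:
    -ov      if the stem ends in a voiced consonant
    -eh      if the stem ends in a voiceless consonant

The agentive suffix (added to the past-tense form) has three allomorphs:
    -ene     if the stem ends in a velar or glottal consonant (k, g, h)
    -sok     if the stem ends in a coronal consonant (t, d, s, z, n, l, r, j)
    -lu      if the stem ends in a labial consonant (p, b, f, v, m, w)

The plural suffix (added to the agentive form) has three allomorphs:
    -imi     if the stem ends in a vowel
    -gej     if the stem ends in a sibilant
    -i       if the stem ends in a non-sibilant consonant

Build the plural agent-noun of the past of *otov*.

*otov* — final consonant /v/ (voiced) → -ov → *otovov*.
The past-tense form *otovov* — final consonant /v/ (labial) → -lu → *otovovlu*.
The agentive form *otovovlu* — final sound /u/ (a vowel) → -imi → *otovovluimi*.

otovovluimi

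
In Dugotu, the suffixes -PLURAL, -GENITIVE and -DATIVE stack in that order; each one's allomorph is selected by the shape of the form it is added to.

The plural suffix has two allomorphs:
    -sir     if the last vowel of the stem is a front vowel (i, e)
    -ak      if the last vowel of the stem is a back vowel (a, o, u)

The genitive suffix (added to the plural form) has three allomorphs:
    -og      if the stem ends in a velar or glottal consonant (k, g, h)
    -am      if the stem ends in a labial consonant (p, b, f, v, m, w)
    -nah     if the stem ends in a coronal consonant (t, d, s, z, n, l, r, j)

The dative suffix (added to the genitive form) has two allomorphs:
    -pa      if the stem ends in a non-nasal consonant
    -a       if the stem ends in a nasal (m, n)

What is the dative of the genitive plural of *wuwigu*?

wuwiguakogpa

*wuwigu* — last vowel /u/ (a back vowel) → -ak → *wuwiguak*.
The plural form *wuwiguak*: final consonant = /k/, velar/glottal → -og → *wuwiguakog*.
The genitive form *wuwiguakog*: final consonant = /g/, non-nasal → -pa → *wuwiguakogpa*.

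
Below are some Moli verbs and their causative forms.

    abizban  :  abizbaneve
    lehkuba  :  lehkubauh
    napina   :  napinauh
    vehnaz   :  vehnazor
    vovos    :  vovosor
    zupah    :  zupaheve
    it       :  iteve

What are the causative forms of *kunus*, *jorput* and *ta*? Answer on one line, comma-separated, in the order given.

kunusor, jorputeve, tauh

The alternation tracks the final sound of the stem — -or when the stem ends in a sibilant (*vehnaz*, *vovos*); -eve when the stem ends in a non-sibilant consonant (*abizban*, *zupah*, *it*); -uh when the stem ends in a vowel (*lehkuba*, *napina*).
Since the final sound of *kunus* is /s/ (a sibilant), it takes -or, giving *kunusor*.
*jorput*: final sound = /t/, a non-sibilant consonant → -eve → *jorputeve*.
*ta* — final sound /a/ (a vowel) → -uh → *tauh*.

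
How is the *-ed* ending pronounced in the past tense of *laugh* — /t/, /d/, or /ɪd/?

The stem *laugh* ends in a voiceless consonant other than /t/.
The -ed suffix is realized as /ɪd/ after /t, d/; as /t/ after other voiceless consonants; and as /d/ after other voiced sounds.
So -ed on *laugh* is pronounced /t/.

/t/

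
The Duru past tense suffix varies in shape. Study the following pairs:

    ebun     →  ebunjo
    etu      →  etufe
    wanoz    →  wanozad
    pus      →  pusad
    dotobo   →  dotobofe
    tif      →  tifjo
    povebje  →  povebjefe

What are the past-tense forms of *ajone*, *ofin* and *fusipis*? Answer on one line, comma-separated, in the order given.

ajonefe, ofinjo, fusipisad

The pattern is sibilance of the final sound: -ad when the stem ends in a sibilant (*wanoz*, *pus*); -jo when the stem ends in a non-sibilant consonant (*ebun*, *tif*); -fe when the stem ends in a vowel (*etu*, *dotobo*, *povebje*).
*ajone* — final sound /e/ (a vowel) → -fe → *ajonefe*.
*ofin* — final sound /n/ (a non-sibilant consonant) → -jo → *ofinjo*.
The final sound of *fusipis* is /s/, which is a sibilant, so the suffix is -ad, giving *fusipisad*.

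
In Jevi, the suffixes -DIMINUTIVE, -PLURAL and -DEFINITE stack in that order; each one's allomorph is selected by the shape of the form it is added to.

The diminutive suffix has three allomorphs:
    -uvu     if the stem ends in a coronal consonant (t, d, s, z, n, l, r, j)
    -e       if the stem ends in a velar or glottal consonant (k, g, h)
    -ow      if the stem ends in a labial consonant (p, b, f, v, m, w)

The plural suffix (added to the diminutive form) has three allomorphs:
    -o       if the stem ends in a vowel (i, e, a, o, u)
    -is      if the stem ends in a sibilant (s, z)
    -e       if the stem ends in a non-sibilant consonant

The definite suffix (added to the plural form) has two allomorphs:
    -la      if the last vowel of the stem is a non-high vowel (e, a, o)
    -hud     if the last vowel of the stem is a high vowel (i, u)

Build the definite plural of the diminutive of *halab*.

halabowela

*halab*: final consonant = /b/, labial → -ow → *halabow*.
The final sound of the diminutive form *halabow* is /w/, which is a non-sibilant consonant, so the plural suffix is -e, giving *halabowe*.
The plural form *halabowe* — last vowel /e/ (a non-high vowel) → -la → *halabowela*.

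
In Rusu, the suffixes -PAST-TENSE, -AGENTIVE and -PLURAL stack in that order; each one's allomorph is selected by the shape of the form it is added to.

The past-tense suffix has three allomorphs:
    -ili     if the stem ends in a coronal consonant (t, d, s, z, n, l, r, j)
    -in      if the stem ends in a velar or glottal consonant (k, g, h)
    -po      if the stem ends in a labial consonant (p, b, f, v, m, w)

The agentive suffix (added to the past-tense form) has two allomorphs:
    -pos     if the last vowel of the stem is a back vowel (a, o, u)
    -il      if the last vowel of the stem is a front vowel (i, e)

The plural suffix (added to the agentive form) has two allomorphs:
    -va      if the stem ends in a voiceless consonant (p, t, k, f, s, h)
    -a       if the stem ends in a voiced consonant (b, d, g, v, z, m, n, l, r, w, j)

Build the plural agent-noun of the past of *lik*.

*lik*: final consonant = /k/, velar/glottal → -in → *likin*.
The past-tense form *likin*: last vowel = /i/, a front vowel → -il → *likinil*.
The final consonant of the agentive form *likinil* is /l/, which is voiced, so the plural suffix is -a, giving *likinila*.

likinila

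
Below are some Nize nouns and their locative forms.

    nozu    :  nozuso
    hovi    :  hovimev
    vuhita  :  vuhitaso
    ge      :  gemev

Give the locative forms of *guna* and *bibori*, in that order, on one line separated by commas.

The pattern is front/back vowel harmony: -mev when the last vowel of the stem is a front vowel (*hovi*, *ge*); -so when the last vowel of the stem is a back vowel (*nozu*, *vuhita*).
*guna* — last vowel /a/ (a back vowel) → -so → *gunaso*.
Since the last vowel of *bibori* is /i/ (a front vowel), it takes -mev, giving *biborimev*.

gunaso, biborimev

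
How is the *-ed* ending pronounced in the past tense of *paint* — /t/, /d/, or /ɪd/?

/ɪd/

The stem *paint* ends in /t/ or /d/.
The -ed suffix is realized as /ɪd/ after /t, d/; as /t/ after other voiceless consonants; and as /d/ after other voiced sounds.
So -ed on *paint* is pronounced /ɪd/.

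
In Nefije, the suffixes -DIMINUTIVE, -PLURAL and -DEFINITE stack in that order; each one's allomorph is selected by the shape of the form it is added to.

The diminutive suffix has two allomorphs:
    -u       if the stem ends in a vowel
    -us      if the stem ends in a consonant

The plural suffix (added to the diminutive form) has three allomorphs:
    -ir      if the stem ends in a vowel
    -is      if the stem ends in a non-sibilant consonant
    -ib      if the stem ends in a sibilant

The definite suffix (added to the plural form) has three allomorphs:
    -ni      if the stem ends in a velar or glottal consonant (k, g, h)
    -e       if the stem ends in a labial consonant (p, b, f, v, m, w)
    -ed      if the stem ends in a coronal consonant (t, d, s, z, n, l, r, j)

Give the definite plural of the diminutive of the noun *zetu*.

zetuuired

*zetu*: final sound = /u/, a vowel → -u → *zetuu*.
Since the final sound of the diminutive form *zetuu* is /u/ (a vowel), it takes -ir, giving *zetuuir*.
The plural form *zetuuir*: final consonant = /r/, coronal → -ed → *zetuuired*.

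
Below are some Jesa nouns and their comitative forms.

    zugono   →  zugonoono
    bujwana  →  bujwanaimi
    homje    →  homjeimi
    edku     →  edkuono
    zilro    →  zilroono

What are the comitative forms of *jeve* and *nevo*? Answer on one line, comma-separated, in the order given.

jeveimi, nevoono

The pattern is rounding harmony: -ono when the last vowel of the stem is a rounded vowel (*zugono*, *edku*, *zilro*); -imi when the last vowel of the stem is an unrounded vowel (*bujwana*, *homje*).
*jeve* — last vowel /e/ (an unrounded vowel) → -imi → *jeveimi*.
Since the last vowel of *nevo* is /o/ (a rounded vowel), it takes -ono, giving *nevoono*.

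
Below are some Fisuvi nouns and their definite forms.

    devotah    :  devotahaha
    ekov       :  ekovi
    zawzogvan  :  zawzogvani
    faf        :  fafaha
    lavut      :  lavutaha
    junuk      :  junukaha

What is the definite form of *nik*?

The suffix is conditioned by the final consonant: -aha when the stem ends in a voiceless consonant (*devotah*, *faf*, *lavut*, *junuk*); -i when the stem ends in a voiced consonant (*ekov*, *zawzogvan*).
*nik* — final consonant /k/ (voiceless) → -aha → *nikaha*.

nikaha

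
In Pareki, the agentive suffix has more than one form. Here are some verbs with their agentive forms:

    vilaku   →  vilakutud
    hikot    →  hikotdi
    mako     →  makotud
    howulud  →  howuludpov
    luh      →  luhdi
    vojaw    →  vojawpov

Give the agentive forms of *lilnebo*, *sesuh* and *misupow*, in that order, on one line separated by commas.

lilnebotud, sesuhdi, misupowpov

Looking at the final sound of each stem: -di when the stem ends in a voiceless consonant (*hikot*, *luh*); -pov when the stem ends in a voiced consonant (*howulud*, *vojaw*); -tud when the stem ends in a vowel (*vilaku*, *mako*).
Since the final sound of *lilnebo* is /o/ (a vowel), it takes -tud, giving *lilnebotud*.
*sesuh*: final sound = /h/, a voiceless consonant → -di → *sesuhdi*.
*misupow* — final sound /w/ (a voiced consonant) → -pov → *misupowpov*.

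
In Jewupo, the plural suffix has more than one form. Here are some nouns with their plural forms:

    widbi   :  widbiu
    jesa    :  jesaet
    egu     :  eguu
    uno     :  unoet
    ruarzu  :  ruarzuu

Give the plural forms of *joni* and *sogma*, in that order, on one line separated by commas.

Looking at the last vowel of each stem: -u when the last vowel of the stem is a high vowel (*widbi*, *egu*, *ruarzu*); -et when the last vowel of the stem is a non-high vowel (*jesa*, *uno*).
The last vowel of *joni* is /i/, which is a high vowel, so the suffix is -u, giving *joniu*.
The last vowel of *sogma* is /a/, which is a non-high vowel, so the suffix is -et, giving *sogmaet*.

joniu, sogmaet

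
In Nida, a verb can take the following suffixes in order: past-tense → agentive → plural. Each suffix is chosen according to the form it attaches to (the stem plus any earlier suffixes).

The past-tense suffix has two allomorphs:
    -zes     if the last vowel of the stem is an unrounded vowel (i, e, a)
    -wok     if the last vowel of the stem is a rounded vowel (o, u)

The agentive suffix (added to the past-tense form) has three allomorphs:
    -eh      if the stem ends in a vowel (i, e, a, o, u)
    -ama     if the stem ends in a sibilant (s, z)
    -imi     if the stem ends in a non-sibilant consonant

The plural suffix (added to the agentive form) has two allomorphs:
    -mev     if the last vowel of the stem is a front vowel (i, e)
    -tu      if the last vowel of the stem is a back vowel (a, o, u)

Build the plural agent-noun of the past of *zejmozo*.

*zejmozo*: last vowel = /o/, a rounded vowel → -wok → *zejmozowok*.
The past-tense form *zejmozowok*: final sound = /k/, a non-sibilant consonant → -imi → *zejmozowokimi*.
The last vowel of the agentive form *zejmozowokimi* is /i/, which is a front vowel, so the plural suffix is -mev, giving *zejmozowokimimev*.

zejmozowokimimev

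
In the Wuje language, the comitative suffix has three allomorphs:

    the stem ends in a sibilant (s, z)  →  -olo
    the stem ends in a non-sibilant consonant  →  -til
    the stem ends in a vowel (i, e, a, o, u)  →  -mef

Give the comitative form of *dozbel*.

*dozbel* — final sound /l/ (a non-sibilant consonant) → -til → *dozbeltil*.

dozbeltil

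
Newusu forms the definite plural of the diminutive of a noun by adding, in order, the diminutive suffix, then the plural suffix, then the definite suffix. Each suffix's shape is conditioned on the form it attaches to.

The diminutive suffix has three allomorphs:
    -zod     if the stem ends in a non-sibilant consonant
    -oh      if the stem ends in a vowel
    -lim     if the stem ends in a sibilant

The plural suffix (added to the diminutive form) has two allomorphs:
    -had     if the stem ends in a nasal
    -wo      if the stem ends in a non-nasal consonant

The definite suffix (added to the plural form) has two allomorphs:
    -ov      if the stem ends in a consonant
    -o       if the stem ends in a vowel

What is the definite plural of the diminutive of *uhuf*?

uhufzodwoo

*uhuf*: final sound = /f/, a non-sibilant consonant → -zod → *uhufzod*.
Since the final consonant of the diminutive form *uhufzod* is /d/ (non-nasal), it takes -wo, giving *uhufzodwo*.
The final sound of the plural form *uhufzodwo* is /o/, which is a vowel, so the definite suffix is -o, giving *uhufzodwoo*.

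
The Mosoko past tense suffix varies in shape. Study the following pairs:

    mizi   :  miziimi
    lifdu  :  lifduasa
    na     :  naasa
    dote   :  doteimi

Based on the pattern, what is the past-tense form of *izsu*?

izsuasa

The pattern is front/back vowel harmony: -imi when the last vowel of the stem is a front vowel (*mizi*, *dote*); -asa when the last vowel of the stem is a back vowel (*lifdu*, *na*).
The last vowel of *izsu* is /u/, which is a back vowel, so the suffix is -asa, giving *izsuasa*.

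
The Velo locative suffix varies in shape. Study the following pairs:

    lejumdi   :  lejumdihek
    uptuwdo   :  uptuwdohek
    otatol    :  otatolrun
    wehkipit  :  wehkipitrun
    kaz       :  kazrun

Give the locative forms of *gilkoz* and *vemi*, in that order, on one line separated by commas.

The pattern is consonant vs. vowel: -run when the stem ends in a consonant (*otatol*, *wehkipit*, *kaz*); -hek when the stem ends in a vowel (*lejumdi*, *uptuwdo*).
*gilkoz*: final sound = /z/, a consonant → -run → *gilkozrun*.
*vemi* — final sound /i/ (a vowel) → -hek → *vemihek*.

gilkozrun, vemihek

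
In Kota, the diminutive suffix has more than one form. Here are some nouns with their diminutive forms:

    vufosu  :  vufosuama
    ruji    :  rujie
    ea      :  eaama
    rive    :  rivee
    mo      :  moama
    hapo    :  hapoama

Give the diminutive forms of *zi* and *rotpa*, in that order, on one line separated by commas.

The pattern is front/back vowel harmony: -e when the last vowel of the stem is a front vowel (*ruji*, *rive*); -ama when the last vowel of the stem is a back vowel (*vufosu*, *ea*, *mo*, *hapo*).
*zi* — last vowel /i/ (a front vowel) → -e → *zie*.
*rotpa* — last vowel /a/ (a back vowel) → -ama → *rotpaama*.

zie, rotpaama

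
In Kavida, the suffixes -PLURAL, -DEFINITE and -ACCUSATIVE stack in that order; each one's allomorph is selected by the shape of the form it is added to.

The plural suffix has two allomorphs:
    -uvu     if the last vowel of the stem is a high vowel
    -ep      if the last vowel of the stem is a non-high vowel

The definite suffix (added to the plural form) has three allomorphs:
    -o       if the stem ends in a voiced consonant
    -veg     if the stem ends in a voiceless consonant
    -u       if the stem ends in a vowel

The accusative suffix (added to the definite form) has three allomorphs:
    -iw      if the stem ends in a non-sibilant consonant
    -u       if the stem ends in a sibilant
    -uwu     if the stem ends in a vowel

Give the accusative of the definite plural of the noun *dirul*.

*dirul*: last vowel = /u/, a high vowel → -uvu → *diruluvu*.
The plural form *diruluvu* — final sound /u/ (a vowel) → -u → *diruluvuu*.
The final sound of the definite form *diruluvuu* is /u/, which is a vowel, so the accusative suffix is -uwu, giving *diruluvuuuwu*.

diruluvuuuwu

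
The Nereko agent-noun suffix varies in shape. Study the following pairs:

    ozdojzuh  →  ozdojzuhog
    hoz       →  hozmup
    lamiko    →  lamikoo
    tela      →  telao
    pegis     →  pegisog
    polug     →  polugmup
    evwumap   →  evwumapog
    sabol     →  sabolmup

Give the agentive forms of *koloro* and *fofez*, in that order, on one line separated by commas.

The alternation tracks the final sound of the stem — -og when the stem ends in a voiceless consonant (*ozdojzuh*, *pegis*, *evwumap*); -mup when the stem ends in a voiced consonant (*hoz*, *polug*, *sabol*); -o when the stem ends in a vowel (*lamiko*, *tela*).
*koloro* — final sound /o/ (a vowel) → -o → *koloroo*.
The final sound of *fofez* is /z/, which is a voiced consonant, so the suffix is -mup, giving *fofezmup*.

koloroo, fofezmup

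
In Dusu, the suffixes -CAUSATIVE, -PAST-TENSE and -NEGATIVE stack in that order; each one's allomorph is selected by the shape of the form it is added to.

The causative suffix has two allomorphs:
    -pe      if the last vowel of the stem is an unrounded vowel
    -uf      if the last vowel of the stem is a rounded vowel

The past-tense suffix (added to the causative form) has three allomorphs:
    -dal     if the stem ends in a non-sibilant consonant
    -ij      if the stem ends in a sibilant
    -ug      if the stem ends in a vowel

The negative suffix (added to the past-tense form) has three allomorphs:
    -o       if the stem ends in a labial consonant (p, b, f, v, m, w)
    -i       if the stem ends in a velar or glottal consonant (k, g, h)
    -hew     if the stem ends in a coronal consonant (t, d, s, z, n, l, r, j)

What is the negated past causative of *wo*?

*wo*: last vowel = /o/, a rounded vowel → -uf → *wouf*.
The causative form *wouf*: final sound = /f/, a non-sibilant consonant → -dal → *woufdal*.
The past-tense form *woufdal* — final consonant /l/ (coronal) → -hew → *woufdalhew*.

woufdalhew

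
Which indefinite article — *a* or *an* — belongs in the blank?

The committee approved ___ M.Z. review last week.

an

The indefinite article is chosen by the initial *sound* of the following word, not its spelling.
The initialism *M.Z.* is read letter by letter; the first letter, M, is pronounced /ɛm/, which begins with a vowel sound.
So the article is *an*: The committee approved an M.Z. review last week.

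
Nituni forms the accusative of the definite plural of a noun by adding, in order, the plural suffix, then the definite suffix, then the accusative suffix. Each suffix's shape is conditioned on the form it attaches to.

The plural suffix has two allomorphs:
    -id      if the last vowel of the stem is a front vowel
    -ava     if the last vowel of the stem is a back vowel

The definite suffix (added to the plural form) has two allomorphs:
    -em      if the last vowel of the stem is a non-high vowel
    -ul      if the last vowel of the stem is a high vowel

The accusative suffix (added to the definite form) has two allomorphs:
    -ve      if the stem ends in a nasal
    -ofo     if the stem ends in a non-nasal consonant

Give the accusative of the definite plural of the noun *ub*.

ubavaemve

*ub* — last vowel /u/ (a back vowel) → -ava → *ubava*.
The plural form *ubava*: last vowel = /a/, a non-high vowel → -em → *ubavaem*.
The definite form *ubavaem*: final consonant = /m/, a nasal → -ve → *ubavaemve*.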